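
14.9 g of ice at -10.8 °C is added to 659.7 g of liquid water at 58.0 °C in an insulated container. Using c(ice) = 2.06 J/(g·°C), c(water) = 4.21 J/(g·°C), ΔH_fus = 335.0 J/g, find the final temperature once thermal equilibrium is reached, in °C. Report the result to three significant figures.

T_f = 54.8 °C

Heat to bring ice to 0 °C and melt it: q₁ = 14.9×2.06×10.8 + 14.9×335.0 = 5323.0 J
Heat the water can supply cooling to 0 °C: 659.7×4.21×58.0 = 161086 J > q₁, so all ice melts.
Energy balance: 659.7×4.21×(58.0 − T) = 5323.0 + 14.9×4.21×(T − 0)
2777.337(58.0 − T) = 5323.0 + 62.729 T
161086 − 5323.0 = 2840.066 T
T = 155763.0 / 2840.066 = 54.84 °C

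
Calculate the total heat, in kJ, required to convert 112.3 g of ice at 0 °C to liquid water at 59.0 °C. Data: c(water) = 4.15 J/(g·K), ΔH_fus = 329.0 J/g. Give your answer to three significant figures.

q1 (melt at 0 °C): 112.3 × 329.0 = 36947 J
q2 (heat water 0.0→59.0 °C): 112.3 × 4.15 × 59.0 = 27497 J
Total: 36947 + 27497 = 64444 J = 64.4 kJ

q = 64.4 kJ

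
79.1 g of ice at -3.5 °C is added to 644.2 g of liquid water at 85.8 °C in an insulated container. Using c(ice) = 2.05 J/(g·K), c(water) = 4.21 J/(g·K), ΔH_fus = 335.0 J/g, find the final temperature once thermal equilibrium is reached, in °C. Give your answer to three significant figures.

Heat to bring ice to 0 °C and melt it: q₁ = 79.1×2.05×3.5 + 79.1×335.0 = 27066 J
Heat the water can supply cooling to 0 °C: 644.2×4.21×85.8 = 232697 J > q₁, so all ice melts.
Energy balance: 644.2×4.21×(85.8 − T) = 27066 + 79.1×4.21×(T − 0)
2712.082(85.8 − T) = 27066 + 333.011 T
232697 − 27066 = 3045.093 T
T = 205631 / 3045.093 = 67.53 °C

T_f = 67.5 °C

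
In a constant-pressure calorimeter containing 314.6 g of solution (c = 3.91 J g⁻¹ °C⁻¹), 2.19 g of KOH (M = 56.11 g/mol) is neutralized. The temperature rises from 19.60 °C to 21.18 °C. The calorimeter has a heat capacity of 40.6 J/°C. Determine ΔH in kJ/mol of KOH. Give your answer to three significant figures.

ΔH = -51.4 kJ/mol

|ΔT| = |21.18 − 19.60| = 1.58 °C
|q_surr| = (314.6 × 3.91 + 40.6) × 1.58 = 1270.686 × 1.58 = 2008 J
n(KOH) = 2.19 / 56.11 = 0.03903 mol
Temperature rose, so q_rxn = −|q_surr| = -2.008 kJ
ΔH = q_rxn / n = -51.448 kJ/mol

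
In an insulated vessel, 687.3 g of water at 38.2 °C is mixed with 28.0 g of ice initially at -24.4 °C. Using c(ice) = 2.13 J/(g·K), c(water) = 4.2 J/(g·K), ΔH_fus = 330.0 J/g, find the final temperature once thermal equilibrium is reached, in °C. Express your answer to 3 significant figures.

Heat to bring ice to 0 °C and melt it: q₁ = 28.0×2.13×24.4 + 28.0×330.0 = 10695 J
Heat the water can supply cooling to 0 °C: 687.3×4.2×38.2 = 110270 J > q₁, so all ice melts.
Energy balance: 687.3×4.2×(38.2 − T) = 10695 + 28.0×4.2×(T − 0)
2886.66(38.2 − T) = 10695 + 117.6 T
110270 − 10695 = 3004.26 T
T = 99575 / 3004.26 = 33.14 °C

T_f = 33.1 °C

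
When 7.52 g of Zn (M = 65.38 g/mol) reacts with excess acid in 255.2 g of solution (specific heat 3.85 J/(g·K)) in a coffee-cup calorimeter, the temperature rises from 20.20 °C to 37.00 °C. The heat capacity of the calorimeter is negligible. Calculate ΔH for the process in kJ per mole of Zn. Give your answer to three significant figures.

ΔH = -144 kJ/mol

|ΔT| = |37.00 − 20.20| = 16.80 °C
|q_surr| = (255.2 × 3.85) × 16.80 = 982.52 × 16.80 = 16510 J
n(Zn) = 7.52 / 65.38 = 0.1150 mol
Temperature rose, so q_rxn = −|q_surr| = -16.51 kJ
ΔH = q_rxn / n = -143.6 kJ/mol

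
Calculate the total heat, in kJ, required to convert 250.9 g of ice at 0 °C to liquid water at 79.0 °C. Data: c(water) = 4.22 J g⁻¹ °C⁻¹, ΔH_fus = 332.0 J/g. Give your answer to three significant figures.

q = 167 kJ

q1 (melt at 0 °C): 250.9 × 332.0 = 83299 J
q2 (heat water 0.0→79.0 °C): 250.9 × 4.22 × 79.0 = 83645 J
Total: 83299 + 83645 = 166944 J = 167 kJ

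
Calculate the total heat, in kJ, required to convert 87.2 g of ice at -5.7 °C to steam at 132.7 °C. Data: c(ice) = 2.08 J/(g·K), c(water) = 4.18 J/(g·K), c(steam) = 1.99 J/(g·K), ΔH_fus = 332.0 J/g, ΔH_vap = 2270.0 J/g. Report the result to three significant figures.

q = 270 kJ

q1 (heat ice -5.7→0.0 °C): 87.2 × 2.08 × 5.7 = 1034 J
q2 (melt at 0 °C): 87.2 × 332.0 = 28950 J
q3 (heat water 0.0→100.0 °C): 87.2 × 4.18 × 100.0 = 36450 J
q4 (vaporize at 100 °C): 87.2 × 2270.0 = 197944 J
q5 (heat steam 100.0→132.7 °C): 87.2 × 1.99 × 32.7 = 5674 J
Total: 1034 + 28950 + 36450 + 197944 + 5674 = 270052 J = 270 kJ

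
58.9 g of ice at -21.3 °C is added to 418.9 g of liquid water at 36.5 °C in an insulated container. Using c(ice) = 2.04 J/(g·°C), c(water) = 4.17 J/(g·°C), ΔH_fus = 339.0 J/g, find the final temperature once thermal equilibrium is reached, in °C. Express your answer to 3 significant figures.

T_f = 20.7 °C

Heat to bring ice to 0 °C and melt it: q₁ = 58.9×2.04×21.3 + 58.9×339.0 = 22526 J
Heat the water can supply cooling to 0 °C: 418.9×4.17×36.5 = 63758.7 J > q₁, so all ice melts.
Energy balance: 418.9×4.17×(36.5 − T) = 22526 + 58.9×4.17×(T − 0)
1746.813(36.5 − T) = 22526 + 245.613 T
63758.7 − 22526 = 1992.426 T
T = 41232.7 / 1992.426 = 20.69 °C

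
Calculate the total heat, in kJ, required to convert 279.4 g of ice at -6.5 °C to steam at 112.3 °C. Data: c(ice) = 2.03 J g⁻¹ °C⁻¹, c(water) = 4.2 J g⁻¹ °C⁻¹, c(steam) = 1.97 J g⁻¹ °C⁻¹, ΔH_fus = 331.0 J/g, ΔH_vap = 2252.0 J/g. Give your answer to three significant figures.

q1 (heat ice -6.5→0.0 °C): 279.4 × 2.03 × 6.5 = 3687 J
q2 (melt at 0 °C): 279.4 × 331.0 = 92481 J
q3 (heat water 0.0→100.0 °C): 279.4 × 4.2 × 100.0 = 117348 J
q4 (vaporize at 100 °C): 279.4 × 2252.0 = 629209 J
q5 (heat steam 100.0→112.3 °C): 279.4 × 1.97 × 12.3 = 6770 J
Total: 3687 + 92481 + 117348 + 629209 + 6770 = 849495 J = 849 kJ

q = 849 kJ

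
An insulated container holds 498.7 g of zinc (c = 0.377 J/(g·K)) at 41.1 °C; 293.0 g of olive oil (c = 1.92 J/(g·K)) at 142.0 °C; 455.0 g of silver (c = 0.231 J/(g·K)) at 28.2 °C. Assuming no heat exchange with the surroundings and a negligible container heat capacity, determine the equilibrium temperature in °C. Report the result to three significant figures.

Σ mᵢcᵢ(T − Tᵢ) = 0  ⇒  T = Σ mᵢcᵢTᵢ / Σ mᵢcᵢ
Σ mᵢcᵢ = 498.7×0.377 + 293.0×1.92 + 455.0×0.231 = 855.6749
Σ mᵢcᵢTᵢ = 188.0099×41.1 + 562.56×142.0 + 105.105×28.2 = 90575
T = 90575 / 855.6749 = 105.9 °C

T_f = 106 °C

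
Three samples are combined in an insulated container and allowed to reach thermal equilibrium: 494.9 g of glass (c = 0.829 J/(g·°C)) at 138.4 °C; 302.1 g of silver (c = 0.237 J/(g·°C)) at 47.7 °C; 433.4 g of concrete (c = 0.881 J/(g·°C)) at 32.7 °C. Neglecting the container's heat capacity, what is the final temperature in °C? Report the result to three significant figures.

Σ mᵢcᵢ(T − Tᵢ) = 0  ⇒  T = Σ mᵢcᵢTᵢ / Σ mᵢcᵢ
Σ mᵢcᵢ = 494.9×0.829 + 302.1×0.237 + 433.4×0.881 = 863.6952
Σ mᵢcᵢTᵢ = 410.2721×138.4 + 71.5977×47.7 + 381.8254×32.7 = 72683
T = 72683 / 863.6952 = 84.15 °C

T_f = 84.2 °C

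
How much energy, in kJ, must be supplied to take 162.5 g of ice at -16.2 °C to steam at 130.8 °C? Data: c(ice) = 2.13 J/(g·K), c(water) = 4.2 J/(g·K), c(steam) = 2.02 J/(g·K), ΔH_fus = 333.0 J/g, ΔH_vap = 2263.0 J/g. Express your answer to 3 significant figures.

q1 (heat ice -16.2→0.0 °C): 162.5 × 2.13 × 16.2 = 5607 J
q2 (melt at 0 °C): 162.5 × 333.0 = 54113 J
q3 (heat water 0.0→100.0 °C): 162.5 × 4.2 × 100.0 = 68250 J
q4 (vaporize at 100 °C): 162.5 × 2263.0 = 367738 J
q5 (heat steam 100.0→130.8 °C): 162.5 × 2.02 × 30.8 = 10110 J
Total: 5607 + 54113 + 68250 + 367738 + 10110 = 505818 J = 506 kJ

q = 506 kJ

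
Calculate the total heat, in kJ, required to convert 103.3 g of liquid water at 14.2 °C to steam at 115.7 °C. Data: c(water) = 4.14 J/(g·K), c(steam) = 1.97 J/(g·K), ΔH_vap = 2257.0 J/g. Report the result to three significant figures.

q = 273 kJ

q1 (heat water 14.2→100.0 °C): 103.3 × 4.14 × 85.8 = 36693 J
q2 (vaporize at 100 °C): 103.3 × 2257.0 = 233148 J
q3 (heat steam 100.0→115.7 °C): 103.3 × 1.97 × 15.7 = 3195 J
Total: 36693 + 233148 + 3195 = 273036 J = 273 kJ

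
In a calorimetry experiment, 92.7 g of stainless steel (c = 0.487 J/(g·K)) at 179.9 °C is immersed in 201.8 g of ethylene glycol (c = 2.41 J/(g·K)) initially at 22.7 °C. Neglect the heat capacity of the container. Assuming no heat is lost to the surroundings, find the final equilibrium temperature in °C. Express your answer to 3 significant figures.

Heat lost by stainless steel = heat gained by ethylene glycol.
(92.7)(0.487)(179.9 − T) = (201.8)(2.41)(T − 22.7)
45.1449 (179.9 − T) = 486.338 (T − 22.7)
8121.6 − 45.1449 T = 486.338 T − 11040
19161.6 = 531.4829 T
T = 36.05 °C

T_f = 36.1 °C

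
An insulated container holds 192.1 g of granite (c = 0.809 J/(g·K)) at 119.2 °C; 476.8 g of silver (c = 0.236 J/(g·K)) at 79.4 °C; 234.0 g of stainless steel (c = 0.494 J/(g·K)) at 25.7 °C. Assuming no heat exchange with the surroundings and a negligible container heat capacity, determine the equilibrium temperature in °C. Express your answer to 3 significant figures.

Σ mᵢcᵢ(T − Tᵢ) = 0  ⇒  T = Σ mᵢcᵢTᵢ / Σ mᵢcᵢ
Σ mᵢcᵢ = 192.1×0.809 + 476.8×0.236 + 234.0×0.494 = 383.5297
Σ mᵢcᵢTᵢ = 155.4089×119.2 + 112.5248×79.4 + 115.596×25.7 = 30430
T = 30430 / 383.5297 = 79.34 °C

T_f = 79.3 °C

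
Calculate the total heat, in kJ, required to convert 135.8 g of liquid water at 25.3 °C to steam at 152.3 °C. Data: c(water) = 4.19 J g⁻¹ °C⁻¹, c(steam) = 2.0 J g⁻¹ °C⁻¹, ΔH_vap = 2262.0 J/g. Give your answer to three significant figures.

q1 (heat water 25.3→100.0 °C): 135.8 × 4.19 × 74.7 = 42504 J
q2 (vaporize at 100 °C): 135.8 × 2262.0 = 307180 J
q3 (heat steam 100.0→152.3 °C): 135.8 × 2.0 × 52.3 = 14205 J
Total: 42504 + 307180 + 14205 = 363889 J = 364 kJ

q = 364 kJ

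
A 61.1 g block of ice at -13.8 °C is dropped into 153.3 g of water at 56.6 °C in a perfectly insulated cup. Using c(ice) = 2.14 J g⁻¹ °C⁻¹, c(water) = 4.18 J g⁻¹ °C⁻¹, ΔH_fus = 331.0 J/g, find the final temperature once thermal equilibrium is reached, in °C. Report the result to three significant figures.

Heat to bring ice to 0 °C and melt it: q₁ = 61.1×2.14×13.8 + 61.1×331.0 = 22029 J
Heat the water can supply cooling to 0 °C: 153.3×4.18×56.6 = 36268.9 J > q₁, so all ice melts.
Energy balance: 153.3×4.18×(56.6 − T) = 22029 + 61.1×4.18×(T − 0)
640.794(56.6 − T) = 22029 + 255.398 T
36268.9 − 22029 = 896.192 T
T = 14239.9 / 896.192 = 15.89 °C

T_f = 15.9 °C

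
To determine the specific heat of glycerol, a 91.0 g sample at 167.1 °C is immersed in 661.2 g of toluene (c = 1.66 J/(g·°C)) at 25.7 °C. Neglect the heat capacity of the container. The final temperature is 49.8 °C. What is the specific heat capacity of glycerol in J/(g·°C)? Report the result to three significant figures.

q_gained = (661.2 × 1.66) × (49.8 − 25.7) = 26450 J
q_lost = 91.0 × c × (167.1 − 49.8) = 10674.3 c
Set equal: c = 26450 / 10674.3 = 2.48 J/(g·°C)

c = 2.48 J/(g·°C)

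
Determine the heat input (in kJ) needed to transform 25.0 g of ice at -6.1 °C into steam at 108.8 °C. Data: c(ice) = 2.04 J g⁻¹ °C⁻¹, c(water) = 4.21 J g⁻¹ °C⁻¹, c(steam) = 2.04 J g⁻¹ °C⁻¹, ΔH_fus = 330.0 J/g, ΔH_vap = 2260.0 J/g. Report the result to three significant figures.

q1 (heat ice -6.1→0.0 °C): 25.0 × 2.04 × 6.1 = 311 J
q2 (melt at 0 °C): 25.0 × 330.0 = 8250 J
q3 (heat water 0.0→100.0 °C): 25.0 × 4.21 × 100.0 = 10525 J
q4 (vaporize at 100 °C): 25.0 × 2260.0 = 56500 J
q5 (heat steam 100.0→108.8 °C): 25.0 × 2.04 × 8.8 = 449 J
Total: 311 + 8250 + 10525 + 56500 + 449 = 76035 J = 76.0 kJ

q = 76.0 kJ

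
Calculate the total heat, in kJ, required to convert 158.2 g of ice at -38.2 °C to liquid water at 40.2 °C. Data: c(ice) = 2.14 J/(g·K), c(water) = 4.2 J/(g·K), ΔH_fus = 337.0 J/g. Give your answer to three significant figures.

q = 93.0 kJ

q1 (heat ice -38.2→0.0 °C): 158.2 × 2.14 × 38.2 = 12933 J
q2 (melt at 0 °C): 158.2 × 337.0 = 53313 J
q3 (heat water 0.0→40.2 °C): 158.2 × 4.2 × 40.2 = 26710 J
Total: 12933 + 53313 + 26710 = 92956 J = 93.0 kJ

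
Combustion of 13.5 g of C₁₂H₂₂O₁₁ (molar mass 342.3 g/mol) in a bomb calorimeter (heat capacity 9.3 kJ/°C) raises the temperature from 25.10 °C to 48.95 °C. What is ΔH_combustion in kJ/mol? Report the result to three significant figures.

ΔT = 48.95 − 25.10 = 23.85 °C
q_cal = C_cal × ΔT = 9.3 × 23.85 = 221.805 kJ
n = 13.5 / 342.3 = 0.03944 mol
q_rxn = −q_cal = -221.805 kJ
ΔH = -221.805 / 0.03944 = -5624 kJ/mol

ΔH = -5620 kJ/mol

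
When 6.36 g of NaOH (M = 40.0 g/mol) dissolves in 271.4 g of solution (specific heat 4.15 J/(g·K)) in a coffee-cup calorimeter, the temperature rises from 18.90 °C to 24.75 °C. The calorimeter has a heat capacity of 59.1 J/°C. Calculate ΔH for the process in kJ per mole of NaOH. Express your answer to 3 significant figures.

ΔH = -43.6 kJ/mol

|ΔT| = |24.75 − 18.90| = 5.85 °C
|q_surr| = (271.4 × 4.15 + 59.1) × 5.85 = 1185.41 × 5.85 = 6935 J
n(NaOH) = 6.36 / 40.0 = 0.1590 mol
Temperature rose, so q_rxn = −|q_surr| = -6.935 kJ
ΔH = q_rxn / n = -43.62 kJ/mol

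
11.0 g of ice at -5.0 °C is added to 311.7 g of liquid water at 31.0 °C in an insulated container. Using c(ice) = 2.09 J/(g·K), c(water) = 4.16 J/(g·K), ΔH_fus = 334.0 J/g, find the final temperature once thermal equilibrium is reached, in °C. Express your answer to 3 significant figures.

Heat to bring ice to 0 °C and melt it: q₁ = 11.0×2.09×5.0 + 11.0×334.0 = 3789.0 J
Heat the water can supply cooling to 0 °C: 311.7×4.16×31.0 = 40196.8 J > q₁, so all ice melts.
Energy balance: 311.7×4.16×(31.0 − T) = 3789.0 + 11.0×4.16×(T − 0)
1296.672(31.0 − T) = 3789.0 + 45.76 T
40196.8 − 3789.0 = 1342.432 T
T = 36407.8 / 1342.432 = 27.12 °C

T_f = 27.1 °C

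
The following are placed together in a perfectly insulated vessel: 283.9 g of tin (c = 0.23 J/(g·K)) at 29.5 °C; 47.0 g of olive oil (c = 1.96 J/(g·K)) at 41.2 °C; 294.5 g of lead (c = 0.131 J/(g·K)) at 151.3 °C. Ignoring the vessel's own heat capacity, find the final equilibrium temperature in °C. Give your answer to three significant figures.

T_f = 59.0 °C

Σ mᵢcᵢ(T − Tᵢ) = 0  ⇒  T = Σ mᵢcᵢTᵢ / Σ mᵢcᵢ
Σ mᵢcᵢ = 283.9×0.23 + 47.0×1.96 + 294.5×0.131 = 195.9965
Σ mᵢcᵢTᵢ = 65.297×29.5 + 92.12×41.2 + 38.5795×151.3 = 11559
T = 11559 / 195.9965 = 58.98 °C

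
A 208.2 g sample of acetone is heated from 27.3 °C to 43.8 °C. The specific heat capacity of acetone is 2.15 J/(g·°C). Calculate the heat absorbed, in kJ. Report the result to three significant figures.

q = m c ΔT = 208.2 × 2.15 × (43.8 − 27.3)
q = 208.2 × 2.15 × 16.5 = 7386 J = 7.39 kJ

q = 7.39 kJ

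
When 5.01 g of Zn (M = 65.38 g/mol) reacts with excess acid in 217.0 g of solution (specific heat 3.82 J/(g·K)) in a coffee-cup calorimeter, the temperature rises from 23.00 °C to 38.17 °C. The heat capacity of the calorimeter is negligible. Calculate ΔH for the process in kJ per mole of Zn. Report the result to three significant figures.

ΔH = -164 kJ/mol

|ΔT| = |38.17 − 23.00| = 15.17 °C
|q_surr| = (217.0 × 3.82) × 15.17 = 828.94 × 15.17 = 12580 J
n(Zn) = 5.01 / 65.38 = 0.07663 mol
Temperature rose, so q_rxn = −|q_surr| = -12.58 kJ
ΔH = q_rxn / n = -164.2 kJ/mol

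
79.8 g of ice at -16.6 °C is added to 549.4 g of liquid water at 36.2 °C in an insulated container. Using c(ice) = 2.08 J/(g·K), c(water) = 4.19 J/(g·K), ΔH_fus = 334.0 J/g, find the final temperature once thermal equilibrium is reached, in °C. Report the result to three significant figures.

T_f = 20.5 °C

Heat to bring ice to 0 °C and melt it: q₁ = 79.8×2.08×16.6 + 79.8×334.0 = 29409 J
Heat the water can supply cooling to 0 °C: 549.4×4.19×36.2 = 83331.9 J > q₁, so all ice melts.
Energy balance: 549.4×4.19×(36.2 − T) = 29409 + 79.8×4.19×(T − 0)
2301.986(36.2 − T) = 29409 + 334.362 T
83331.9 − 29409 = 2636.348 T
T = 53922.9 / 2636.348 = 20.45 °C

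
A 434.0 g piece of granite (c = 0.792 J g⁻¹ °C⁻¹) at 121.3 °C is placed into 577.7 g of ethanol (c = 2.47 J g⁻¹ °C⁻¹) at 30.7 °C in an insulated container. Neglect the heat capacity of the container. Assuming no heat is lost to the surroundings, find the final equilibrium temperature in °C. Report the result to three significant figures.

T_f = 48.3 °C

Heat lost by granite = heat gained by ethanol.
(434.0)(0.792)(121.3 − T) = (577.7)(2.47)(T − 30.7)
343.728 (121.3 − T) = 1426.919 (T − 30.7)
41694 − 343.728 T = 1426.919 T − 43806
85500 = 1770.647 T
T = 48.29 °C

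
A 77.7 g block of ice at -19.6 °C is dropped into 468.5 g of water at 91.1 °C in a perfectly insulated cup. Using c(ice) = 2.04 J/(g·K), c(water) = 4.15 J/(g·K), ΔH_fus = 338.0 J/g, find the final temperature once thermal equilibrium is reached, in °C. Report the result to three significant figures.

T_f = 65.2 °C

Heat to bring ice to 0 °C and melt it: q₁ = 77.7×2.04×19.6 + 77.7×338.0 = 29369 J
Heat the water can supply cooling to 0 °C: 468.5×4.15×91.1 = 177123 J > q₁, so all ice melts.
Energy balance: 468.5×4.15×(91.1 − T) = 29369 + 77.7×4.15×(T − 0)
1944.275(91.1 − T) = 29369 + 322.455 T
177123 − 29369 = 2266.730 T
T = 147754 / 2266.730 = 65.18 °C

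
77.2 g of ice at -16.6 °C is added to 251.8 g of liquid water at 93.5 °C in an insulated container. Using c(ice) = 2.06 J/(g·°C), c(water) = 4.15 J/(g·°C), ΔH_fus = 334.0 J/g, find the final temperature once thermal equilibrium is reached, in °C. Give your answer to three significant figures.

Heat to bring ice to 0 °C and melt it: q₁ = 77.2×2.06×16.6 + 77.2×334.0 = 28425 J
Heat the water can supply cooling to 0 °C: 251.8×4.15×93.5 = 97704.7 J > q₁, so all ice melts.
Energy balance: 251.8×4.15×(93.5 − T) = 28425 + 77.2×4.15×(T − 0)
1044.97(93.5 − T) = 28425 + 320.38 T
97704.7 − 28425 = 1365.35 T
T = 69279.7 / 1365.35 = 50.74 °C

T_f = 50.7 °C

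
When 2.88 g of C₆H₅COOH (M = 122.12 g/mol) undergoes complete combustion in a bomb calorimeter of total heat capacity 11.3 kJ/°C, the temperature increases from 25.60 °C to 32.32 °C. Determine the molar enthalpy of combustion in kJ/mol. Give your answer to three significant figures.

ΔH = -3220 kJ/mol

ΔT = 32.32 − 25.60 = 6.72 °C
q_cal = C_cal × ΔT = 11.3 × 6.72 = 75.936 kJ
n = 2.88 / 122.12 = 0.02358 mol
q_rxn = −q_cal = -75.936 kJ
ΔH = -75.936 / 0.02358 = -3220 kJ/mol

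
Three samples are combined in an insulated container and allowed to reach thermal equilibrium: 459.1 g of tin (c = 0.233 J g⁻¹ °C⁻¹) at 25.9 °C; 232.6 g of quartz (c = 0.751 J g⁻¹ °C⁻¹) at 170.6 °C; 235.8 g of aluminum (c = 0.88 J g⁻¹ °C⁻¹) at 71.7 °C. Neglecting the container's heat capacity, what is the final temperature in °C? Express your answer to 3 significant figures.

Σ mᵢcᵢ(T − Tᵢ) = 0  ⇒  T = Σ mᵢcᵢTᵢ / Σ mᵢcᵢ
Σ mᵢcᵢ = 459.1×0.233 + 232.6×0.751 + 235.8×0.88 = 489.1569
Σ mᵢcᵢTᵢ = 106.9703×25.9 + 174.6826×170.6 + 207.504×71.7 = 47449
T = 47449 / 489.1569 = 97.00 °C

T_f = 97.0 °C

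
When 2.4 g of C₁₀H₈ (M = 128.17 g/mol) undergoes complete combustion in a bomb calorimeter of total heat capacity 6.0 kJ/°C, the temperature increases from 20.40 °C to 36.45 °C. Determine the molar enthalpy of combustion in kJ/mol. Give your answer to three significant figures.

ΔH = -5140 kJ/mol

ΔT = 36.45 − 20.40 = 16.05 °C
q_cal = C_cal × ΔT = 6.0 × 16.05 = 96.3 kJ
n = 2.4 / 128.17 = 0.01873 mol
q_rxn = −q_cal = -96.3 kJ
ΔH = -96.3 / 0.01873 = -5141 kJ/mol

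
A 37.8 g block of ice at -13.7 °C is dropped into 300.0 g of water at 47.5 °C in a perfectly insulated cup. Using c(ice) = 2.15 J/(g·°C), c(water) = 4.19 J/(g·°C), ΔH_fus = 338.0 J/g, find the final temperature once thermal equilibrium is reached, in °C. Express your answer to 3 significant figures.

T_f = 32.4 °C

Heat to bring ice to 0 °C and melt it: q₁ = 37.8×2.15×13.7 + 37.8×338.0 = 13890 J
Heat the water can supply cooling to 0 °C: 300.0×4.19×47.5 = 59707.5 J > q₁, so all ice melts.
Energy balance: 300.0×4.19×(47.5 − T) = 13890 + 37.8×4.19×(T − 0)
1257(47.5 − T) = 13890 + 158.382 T
59707.5 − 13890 = 1415.382 T
T = 45817.5 / 1415.382 = 32.37 °C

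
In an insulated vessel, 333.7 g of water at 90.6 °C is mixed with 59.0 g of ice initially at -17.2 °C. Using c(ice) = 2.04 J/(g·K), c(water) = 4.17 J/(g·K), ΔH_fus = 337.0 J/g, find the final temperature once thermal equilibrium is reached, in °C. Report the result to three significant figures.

T_f = 63.6 °C

Heat to bring ice to 0 °C and melt it: q₁ = 59.0×2.04×17.2 + 59.0×337.0 = 21953 J
Heat the water can supply cooling to 0 °C: 333.7×4.17×90.6 = 126073 J > q₁, so all ice melts.
Energy balance: 333.7×4.17×(90.6 − T) = 21953 + 59.0×4.17×(T − 0)
1391.529(90.6 − T) = 21953 + 246.03 T
126073 − 21953 = 1637.559 T
T = 104120 / 1637.559 = 63.58 °C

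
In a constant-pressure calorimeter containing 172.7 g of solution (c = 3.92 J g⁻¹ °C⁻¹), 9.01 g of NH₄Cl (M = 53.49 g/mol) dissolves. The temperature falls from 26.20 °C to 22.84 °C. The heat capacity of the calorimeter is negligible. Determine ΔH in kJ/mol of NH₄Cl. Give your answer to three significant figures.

ΔH = 13.5 kJ/mol

|ΔT| = |22.84 − 26.20| = 3.36 °C
|q_surr| = (172.7 × 3.92) × 3.36 = 676.984 × 3.36 = 2275 J
n(NH₄Cl) = 9.01 / 53.49 = 0.1684 mol
Temperature fell, so q_rxn = +|q_surr| = 2.275 kJ
ΔH = q_rxn / n = 13.51 kJ/mol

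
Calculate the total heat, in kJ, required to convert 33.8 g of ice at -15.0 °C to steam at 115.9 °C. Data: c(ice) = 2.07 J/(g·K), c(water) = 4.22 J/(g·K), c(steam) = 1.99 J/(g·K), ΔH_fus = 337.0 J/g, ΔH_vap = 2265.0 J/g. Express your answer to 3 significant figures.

q1 (heat ice -15.0→0.0 °C): 33.8 × 2.07 × 15.0 = 1049 J
q2 (melt at 0 °C): 33.8 × 337.0 = 11391 J
q3 (heat water 0.0→100.0 °C): 33.8 × 4.22 × 100.0 = 14264 J
q4 (vaporize at 100 °C): 33.8 × 2265.0 = 76557 J
q5 (heat steam 100.0→115.9 °C): 33.8 × 1.99 × 15.9 = 1069 J
Total: 1049 + 11391 + 14264 + 76557 + 1069 = 104330 J = 104 kJ

q = 104 kJ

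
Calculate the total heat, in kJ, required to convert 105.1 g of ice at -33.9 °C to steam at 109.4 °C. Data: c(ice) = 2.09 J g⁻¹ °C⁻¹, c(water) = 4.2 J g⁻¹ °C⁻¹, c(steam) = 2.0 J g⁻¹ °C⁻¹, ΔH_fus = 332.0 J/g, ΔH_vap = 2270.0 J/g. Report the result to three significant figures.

q1 (heat ice -33.9→0.0 °C): 105.1 × 2.09 × 33.9 = 7446 J
q2 (melt at 0 °C): 105.1 × 332.0 = 34893 J
q3 (heat water 0.0→100.0 °C): 105.1 × 4.2 × 100.0 = 44142 J
q4 (vaporize at 100 °C): 105.1 × 2270.0 = 238577 J
q5 (heat steam 100.0→109.4 °C): 105.1 × 2.0 × 9.4 = 1976 J
Total: 7446 + 34893 + 44142 + 238577 + 1976 = 327034 J = 327 kJ

q = 327 kJ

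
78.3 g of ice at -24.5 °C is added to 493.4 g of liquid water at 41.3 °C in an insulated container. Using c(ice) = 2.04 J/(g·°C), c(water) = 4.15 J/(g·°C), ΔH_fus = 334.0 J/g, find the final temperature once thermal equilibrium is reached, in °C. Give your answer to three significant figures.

T_f = 23.0 °C

Heat to bring ice to 0 °C and melt it: q₁ = 78.3×2.04×24.5 + 78.3×334.0 = 30066 J
Heat the water can supply cooling to 0 °C: 493.4×4.15×41.3 = 84566.3 J > q₁, so all ice melts.
Energy balance: 493.4×4.15×(41.3 − T) = 30066 + 78.3×4.15×(T − 0)
2047.61(41.3 − T) = 30066 + 324.945 T
84566.3 − 30066 = 2372.555 T
T = 54500.3 / 2372.555 = 22.97 °C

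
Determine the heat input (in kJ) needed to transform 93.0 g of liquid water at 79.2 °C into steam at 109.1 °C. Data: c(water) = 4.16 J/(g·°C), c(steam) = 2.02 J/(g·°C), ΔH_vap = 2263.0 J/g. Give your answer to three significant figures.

q1 (heat water 79.2→100.0 °C): 93.0 × 4.16 × 20.8 = 8047 J
q2 (vaporize at 100 °C): 93.0 × 2263.0 = 210459 J
q3 (heat steam 100.0→109.1 °C): 93.0 × 2.02 × 9.1 = 1710 J
Total: 8047 + 210459 + 1710 = 220216 J = 220 kJ

q = 220 kJ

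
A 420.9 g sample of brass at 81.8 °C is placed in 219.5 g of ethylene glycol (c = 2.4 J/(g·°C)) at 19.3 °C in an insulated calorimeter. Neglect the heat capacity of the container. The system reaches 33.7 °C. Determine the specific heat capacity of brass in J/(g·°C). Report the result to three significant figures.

q_gained = (219.5 × 2.4) × (33.7 − 19.3) = 7586 J
q_lost = 420.9 × c × (81.8 − 33.7) = 20245.29 c
Set equal: c = 7586 / 20245.29 = 0.375 J/(g·°C)

c = 0.375 J/(g·°C)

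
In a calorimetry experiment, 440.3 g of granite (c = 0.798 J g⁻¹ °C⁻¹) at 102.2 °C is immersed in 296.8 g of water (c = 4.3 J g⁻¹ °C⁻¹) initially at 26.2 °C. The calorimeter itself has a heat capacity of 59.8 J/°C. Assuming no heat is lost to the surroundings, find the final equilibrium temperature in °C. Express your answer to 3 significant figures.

T_f = 42.0 °C

Heat lost by granite = heat gained by water + calorimeter.
(440.3)(0.798)(102.2 − T) = [(296.8)(4.3) + 59.8](T − 26.2)
351.3594 (102.2 − T) = 1336.04 (T − 26.2)
35909 − 351.3594 T = 1336.04 T − 35004
70913 = 1687.3994 T
T = 42.03 °C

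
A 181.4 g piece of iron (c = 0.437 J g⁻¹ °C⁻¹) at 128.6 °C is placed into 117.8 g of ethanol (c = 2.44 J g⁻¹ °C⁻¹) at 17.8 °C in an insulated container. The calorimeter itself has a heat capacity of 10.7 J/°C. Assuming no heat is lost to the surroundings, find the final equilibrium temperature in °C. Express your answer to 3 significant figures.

T_f = 41.1 °C

Heat lost by iron = heat gained by ethanol + calorimeter.
(181.4)(0.437)(128.6 − T) = [(117.8)(2.44) + 10.7](T − 17.8)
79.2718 (128.6 − T) = 298.132 (T − 17.8)
10194 − 79.2718 T = 298.132 T − 5306.7
15500.7 = 377.4038 T
T = 41.07 °C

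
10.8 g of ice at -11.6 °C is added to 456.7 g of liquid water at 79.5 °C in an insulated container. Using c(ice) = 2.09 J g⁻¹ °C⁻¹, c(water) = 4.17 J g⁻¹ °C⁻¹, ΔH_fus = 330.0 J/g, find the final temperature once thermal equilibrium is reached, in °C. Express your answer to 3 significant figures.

T_f = 75.7 °C

Heat to bring ice to 0 °C and melt it: q₁ = 10.8×2.09×11.6 + 10.8×330.0 = 3825.8 J
Heat the water can supply cooling to 0 °C: 456.7×4.17×79.5 = 151403 J > q₁, so all ice melts.
Energy balance: 456.7×4.17×(79.5 − T) = 3825.8 + 10.8×4.17×(T − 0)
1904.439(79.5 − T) = 3825.8 + 45.036 T
151403 − 3825.8 = 1949.475 T
T = 147577.2 / 1949.475 = 75.70 °C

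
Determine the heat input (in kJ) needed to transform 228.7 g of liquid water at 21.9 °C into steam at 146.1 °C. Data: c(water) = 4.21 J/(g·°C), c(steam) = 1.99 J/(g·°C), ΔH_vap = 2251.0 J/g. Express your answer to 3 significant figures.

q1 (heat water 21.9→100.0 °C): 228.7 × 4.21 × 78.1 = 75197 J
q2 (vaporize at 100 °C): 228.7 × 2251.0 = 514804 J
q3 (heat steam 100.0→146.1 °C): 228.7 × 1.99 × 46.1 = 20981 J
Total: 75197 + 514804 + 20981 = 610982 J = 611 kJ

q = 611 kJ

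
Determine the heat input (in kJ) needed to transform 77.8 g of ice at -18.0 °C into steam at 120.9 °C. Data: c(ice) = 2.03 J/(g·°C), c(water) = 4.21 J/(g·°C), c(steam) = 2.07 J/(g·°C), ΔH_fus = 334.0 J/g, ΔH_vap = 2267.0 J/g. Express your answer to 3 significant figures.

q = 241 kJ

q1 (heat ice -18.0→0.0 °C): 77.8 × 2.03 × 18.0 = 2843 J
q2 (melt at 0 °C): 77.8 × 334.0 = 25985 J
q3 (heat water 0.0→100.0 °C): 77.8 × 4.21 × 100.0 = 32754 J
q4 (vaporize at 100 °C): 77.8 × 2267.0 = 176373 J
q5 (heat steam 100.0→120.9 °C): 77.8 × 2.07 × 20.9 = 3366 J
Total: 2843 + 25985 + 32754 + 176373 + 3366 = 241321 J = 241 kJ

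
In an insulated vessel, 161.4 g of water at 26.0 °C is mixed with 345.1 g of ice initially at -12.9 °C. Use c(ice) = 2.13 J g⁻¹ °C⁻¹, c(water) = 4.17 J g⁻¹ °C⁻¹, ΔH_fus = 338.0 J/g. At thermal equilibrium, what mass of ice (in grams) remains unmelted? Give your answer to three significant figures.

Heat to warm all ice to 0 °C: 345.1×2.13×12.9 = 9482.3 J
Heat released by water cooling to 0 °C: 161.4×4.17×26.0 = 17499 J
17499 J < 9482.3 + 345.1×338.0 = 126126.1 J, so not all ice melts; final T = 0 °C.
Heat left for melting: 17499 − 9482.3 = 8016.7 J
Mass melted = 8016.7 / 338.0 = 23.72 g
Ice remaining = 345.1 − 23.72 = 321.38 g

m_ice remaining = 321 g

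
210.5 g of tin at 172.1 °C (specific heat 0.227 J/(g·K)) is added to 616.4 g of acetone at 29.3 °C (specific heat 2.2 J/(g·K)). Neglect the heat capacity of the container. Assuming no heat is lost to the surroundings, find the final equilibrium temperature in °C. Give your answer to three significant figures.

T_f = 34.2 °C

Heat lost by tin = heat gained by acetone.
(210.5)(0.227)(172.1 − T) = (616.4)(2.2)(T − 29.3)
47.7835 (172.1 − T) = 1356.08 (T − 29.3)
8223.5 − 47.7835 T = 1356.08 T − 39733
47956.5 = 1403.8635 T
T = 34.16 °C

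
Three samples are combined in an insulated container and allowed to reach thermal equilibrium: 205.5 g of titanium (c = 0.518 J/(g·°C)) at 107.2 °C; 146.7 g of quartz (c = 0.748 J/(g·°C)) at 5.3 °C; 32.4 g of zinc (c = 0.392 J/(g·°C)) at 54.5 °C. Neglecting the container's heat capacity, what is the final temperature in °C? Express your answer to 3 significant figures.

T_f = 55.4 °C

Σ mᵢcᵢ(T − Tᵢ) = 0  ⇒  T = Σ mᵢcᵢTᵢ / Σ mᵢcᵢ
Σ mᵢcᵢ = 205.5×0.518 + 146.7×0.748 + 32.4×0.392 = 228.8814
Σ mᵢcᵢTᵢ = 106.449×107.2 + 109.7316×5.3 + 12.7008×54.5 = 12685
T = 12685 / 228.8814 = 55.42 °C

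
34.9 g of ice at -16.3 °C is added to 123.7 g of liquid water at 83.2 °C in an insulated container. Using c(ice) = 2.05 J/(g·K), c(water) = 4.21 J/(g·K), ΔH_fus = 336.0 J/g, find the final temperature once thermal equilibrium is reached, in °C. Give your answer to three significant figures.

T_f = 45.6 °C

Heat to bring ice to 0 °C and melt it: q₁ = 34.9×2.05×16.3 + 34.9×336.0 = 12893 J
Heat the water can supply cooling to 0 °C: 123.7×4.21×83.2 = 43328.6 J > q₁, so all ice melts.
Energy balance: 123.7×4.21×(83.2 − T) = 12893 + 34.9×4.21×(T − 0)
520.777(83.2 − T) = 12893 + 146.929 T
43328.6 − 12893 = 667.706 T
T = 30435.6 / 667.706 = 45.58 °C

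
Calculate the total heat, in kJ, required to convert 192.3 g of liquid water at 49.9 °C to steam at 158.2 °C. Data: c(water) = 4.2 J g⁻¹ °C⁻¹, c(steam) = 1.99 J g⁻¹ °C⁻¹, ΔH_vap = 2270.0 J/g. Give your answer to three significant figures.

q = 499 kJ

q1 (heat water 49.9→100.0 °C): 192.3 × 4.2 × 50.1 = 40464 J
q2 (vaporize at 100 °C): 192.3 × 2270.0 = 436521 J
q3 (heat steam 100.0→158.2 °C): 192.3 × 1.99 × 58.2 = 22272 J
Total: 40464 + 436521 + 22272 = 499257 J = 499 kJ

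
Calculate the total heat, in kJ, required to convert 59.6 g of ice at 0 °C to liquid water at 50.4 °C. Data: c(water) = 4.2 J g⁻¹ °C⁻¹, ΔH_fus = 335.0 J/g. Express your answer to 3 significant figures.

q = 32.6 kJ

q1 (melt at 0 °C): 59.6 × 335.0 = 19966 J
q2 (heat water 0.0→50.4 °C): 59.6 × 4.2 × 50.4 = 12616 J
Total: 19966 + 12616 = 32582 J = 32.6 kJ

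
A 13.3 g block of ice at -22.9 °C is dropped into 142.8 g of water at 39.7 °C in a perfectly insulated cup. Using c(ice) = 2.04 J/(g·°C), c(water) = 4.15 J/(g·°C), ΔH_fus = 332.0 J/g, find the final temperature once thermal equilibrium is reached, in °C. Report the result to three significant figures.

Heat to bring ice to 0 °C and melt it: q₁ = 13.3×2.04×22.9 + 13.3×332.0 = 5036.9 J
Heat the water can supply cooling to 0 °C: 142.8×4.15×39.7 = 23527.0 J > q₁, so all ice melts.
Energy balance: 142.8×4.15×(39.7 − T) = 5036.9 + 13.3×4.15×(T − 0)
592.62(39.7 − T) = 5036.9 + 55.195 T
23527.0 − 5036.9 = 647.815 T
T = 18490.1 / 647.815 = 28.54 °C

T_f = 28.5 °C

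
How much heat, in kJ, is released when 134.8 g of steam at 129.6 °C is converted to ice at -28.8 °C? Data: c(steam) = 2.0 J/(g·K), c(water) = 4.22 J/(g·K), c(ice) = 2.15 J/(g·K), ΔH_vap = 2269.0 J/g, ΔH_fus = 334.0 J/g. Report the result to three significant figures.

q1 (cool steam 129.6→100 °C): 134.8 × 2.0 × 29.6 = 7980 J
q2 (condense at 100 °C): 134.8 × 2269.0 = 305861 J
q3 (cool water 100→0 °C): 134.8 × 4.22 × 100.0 = 56886 J
q4 (freeze at 0 °C): 134.8 × 334.0 = 45023 J
q5 (cool ice 0→-28.8 °C): 134.8 × 2.15 × 28.8 = 8347 J
Total: 7980 + 305861 + 56886 + 45023 + 8347 = 424097 J = 424 kJ

q = 424 kJ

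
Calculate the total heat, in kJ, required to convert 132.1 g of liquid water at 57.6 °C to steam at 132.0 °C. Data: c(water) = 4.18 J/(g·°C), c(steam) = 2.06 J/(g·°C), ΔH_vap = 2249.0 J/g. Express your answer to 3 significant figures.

q = 329 kJ

q1 (heat water 57.6→100.0 °C): 132.1 × 4.18 × 42.4 = 23412 J
q2 (vaporize at 100 °C): 132.1 × 2249.0 = 297093 J
q3 (heat steam 100.0→132.0 °C): 132.1 × 2.06 × 32.0 = 8708 J
Total: 23412 + 297093 + 8708 = 329213 J = 329 kJ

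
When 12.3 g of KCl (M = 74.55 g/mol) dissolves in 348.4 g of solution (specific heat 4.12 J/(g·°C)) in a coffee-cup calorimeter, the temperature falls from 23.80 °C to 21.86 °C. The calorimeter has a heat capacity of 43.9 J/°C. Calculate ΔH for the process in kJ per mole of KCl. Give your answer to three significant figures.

ΔH = 17.4 kJ/mol

|ΔT| = |21.86 − 23.80| = 1.94 °C
|q_surr| = (348.4 × 4.12 + 43.9) × 1.94 = 1479.308 × 1.94 = 2870 J
n(KCl) = 12.3 / 74.55 = 0.1650 mol
Temperature fell, so q_rxn = +|q_surr| = 2.870 kJ
ΔH = q_rxn / n = 17.39 kJ/mol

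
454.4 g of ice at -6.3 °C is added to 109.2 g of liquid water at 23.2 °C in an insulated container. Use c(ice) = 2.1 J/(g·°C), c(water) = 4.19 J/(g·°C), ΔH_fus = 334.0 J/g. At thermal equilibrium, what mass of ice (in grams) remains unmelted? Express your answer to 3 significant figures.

Heat to warm all ice to 0 °C: 454.4×2.1×6.3 = 6011.7 J
Heat released by water cooling to 0 °C: 109.2×4.19×23.2 = 10615 J
10615 J < 6011.7 + 454.4×334.0 = 157781.3 J, so not all ice melts; final T = 0 °C.
Heat left for melting: 10615 − 6011.7 = 4603.3 J
Mass melted = 4603.3 / 334.0 = 13.78 g
Ice remaining = 454.4 − 13.78 = 440.62 g

m_ice remaining = 441 g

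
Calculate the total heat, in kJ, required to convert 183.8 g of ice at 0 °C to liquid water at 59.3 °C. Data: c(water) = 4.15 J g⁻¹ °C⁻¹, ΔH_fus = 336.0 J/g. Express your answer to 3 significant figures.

q1 (melt at 0 °C): 183.8 × 336.0 = 61757 J
q2 (heat water 0.0→59.3 °C): 183.8 × 4.15 × 59.3 = 45232 J
Total: 61757 + 45232 = 106989 J = 107 kJ

q = 107 kJ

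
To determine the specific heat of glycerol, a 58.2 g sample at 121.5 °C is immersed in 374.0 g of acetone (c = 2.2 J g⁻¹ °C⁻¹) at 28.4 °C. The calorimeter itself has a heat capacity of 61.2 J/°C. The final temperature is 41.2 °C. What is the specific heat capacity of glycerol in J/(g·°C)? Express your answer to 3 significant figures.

q_gained = (374.0 × 2.2 + 61.2) × (41.2 − 28.4) = 11320 J
q_lost = 58.2 × c × (121.5 − 41.2) = 4673.46 c
Set equal: c = 11320 / 4673.46 = 2.42 J/(g·°C)

c = 2.42 J/(g·°C)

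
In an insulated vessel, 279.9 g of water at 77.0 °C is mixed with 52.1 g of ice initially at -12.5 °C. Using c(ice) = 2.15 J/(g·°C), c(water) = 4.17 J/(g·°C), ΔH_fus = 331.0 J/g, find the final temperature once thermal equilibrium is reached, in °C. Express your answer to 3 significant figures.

Heat to bring ice to 0 °C and melt it: q₁ = 52.1×2.15×12.5 + 52.1×331.0 = 18645 J
Heat the water can supply cooling to 0 °C: 279.9×4.17×77.0 = 89873.1 J > q₁, so all ice melts.
Energy balance: 279.9×4.17×(77.0 − T) = 18645 + 52.1×4.17×(T − 0)
1167.183(77.0 − T) = 18645 + 217.257 T
89873.1 − 18645 = 1384.440 T
T = 71228.1 / 1384.440 = 51.449 °C

T_f = 51.4 °C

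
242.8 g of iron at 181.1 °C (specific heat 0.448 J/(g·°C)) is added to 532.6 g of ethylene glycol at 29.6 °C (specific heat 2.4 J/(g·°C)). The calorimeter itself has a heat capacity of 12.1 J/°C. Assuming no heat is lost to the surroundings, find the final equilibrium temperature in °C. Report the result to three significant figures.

Heat lost by iron = heat gained by ethylene glycol + calorimeter.
(242.8)(0.448)(181.1 − T) = [(532.6)(2.4) + 12.1](T − 29.6)
108.7744 (181.1 − T) = 1290.34 (T − 29.6)
19699 − 108.7744 T = 1290.34 T − 38194
57893 = 1399.1144 T
T = 41.38 °C

T_f = 41.4 °C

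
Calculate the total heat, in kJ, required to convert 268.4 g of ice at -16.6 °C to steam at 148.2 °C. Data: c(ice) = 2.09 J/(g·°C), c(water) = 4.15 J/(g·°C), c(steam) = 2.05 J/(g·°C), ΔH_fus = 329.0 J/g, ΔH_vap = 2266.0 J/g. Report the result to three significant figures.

q1 (heat ice -16.6→0.0 °C): 268.4 × 2.09 × 16.6 = 9312 J
q2 (melt at 0 °C): 268.4 × 329.0 = 88304 J
q3 (heat water 0.0→100.0 °C): 268.4 × 4.15 × 100.0 = 111386 J
q4 (vaporize at 100 °C): 268.4 × 2266.0 = 608194 J
q5 (heat steam 100.0→148.2 °C): 268.4 × 2.05 × 48.2 = 26521 J
Total: 9312 + 88304 + 111386 + 608194 + 26521 = 843717 J = 844 kJ

q = 844 kJ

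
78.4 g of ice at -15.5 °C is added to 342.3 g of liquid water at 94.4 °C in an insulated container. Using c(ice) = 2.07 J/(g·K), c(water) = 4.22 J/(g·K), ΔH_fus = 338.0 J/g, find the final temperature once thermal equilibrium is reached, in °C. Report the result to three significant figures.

Heat to bring ice to 0 °C and melt it: q₁ = 78.4×2.07×15.5 + 78.4×338.0 = 29015 J
Heat the water can supply cooling to 0 °C: 342.3×4.22×94.4 = 136361 J > q₁, so all ice melts.
Energy balance: 342.3×4.22×(94.4 − T) = 29015 + 78.4×4.22×(T − 0)
1444.506(94.4 − T) = 29015 + 330.848 T
136361 − 29015 = 1775.354 T
T = 107346 / 1775.354 = 60.46 °C

T_f = 60.5 °C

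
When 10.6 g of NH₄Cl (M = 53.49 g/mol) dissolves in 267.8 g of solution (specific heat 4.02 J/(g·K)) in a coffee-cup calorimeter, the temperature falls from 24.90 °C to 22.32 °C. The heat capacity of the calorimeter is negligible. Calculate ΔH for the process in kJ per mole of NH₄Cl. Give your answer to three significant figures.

|ΔT| = |22.32 − 24.90| = 2.58 °C
|q_surr| = (267.8 × 4.02) × 2.58 = 1076.556 × 2.58 = 2778 J
n(NH₄Cl) = 10.6 / 53.49 = 0.1982 mol
Temperature fell, so q_rxn = +|q_surr| = 2.778 kJ
ΔH = q_rxn / n = 14.02 kJ/mol

ΔH = 14.0 kJ/mol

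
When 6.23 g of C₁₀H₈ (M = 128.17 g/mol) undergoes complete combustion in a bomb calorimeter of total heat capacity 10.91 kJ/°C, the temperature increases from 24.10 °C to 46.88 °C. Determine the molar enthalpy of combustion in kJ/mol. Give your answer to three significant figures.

ΔT = 46.88 − 24.10 = 22.78 °C
q_cal = C_cal × ΔT = 10.91 × 22.78 = 248.5298 kJ
n = 6.23 / 128.17 = 0.04861 mol
q_rxn = −q_cal = -248.5298 kJ
ΔH = -248.5298 / 0.04861 = -5113 kJ/mol

ΔH = -5110 kJ/mol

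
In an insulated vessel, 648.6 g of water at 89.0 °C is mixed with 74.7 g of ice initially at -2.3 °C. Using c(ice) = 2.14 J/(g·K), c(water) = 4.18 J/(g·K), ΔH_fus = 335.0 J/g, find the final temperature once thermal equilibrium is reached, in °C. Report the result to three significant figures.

Heat to bring ice to 0 °C and melt it: q₁ = 74.7×2.14×2.3 + 74.7×335.0 = 25392 J
Heat the water can supply cooling to 0 °C: 648.6×4.18×89.0 = 241292 J > q₁, so all ice melts.
Energy balance: 648.6×4.18×(89.0 − T) = 25392 + 74.7×4.18×(T − 0)
2711.148(89.0 − T) = 25392 + 312.246 T
241292 − 25392 = 3023.394 T
T = 215900 / 3023.394 = 71.41 °C

T_f = 71.4 °C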